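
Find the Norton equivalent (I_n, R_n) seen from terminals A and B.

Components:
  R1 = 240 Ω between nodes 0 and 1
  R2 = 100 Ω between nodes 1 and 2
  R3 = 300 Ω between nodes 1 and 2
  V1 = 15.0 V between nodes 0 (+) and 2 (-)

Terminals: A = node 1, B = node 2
Find the Thévenin equivalent first; then I_n = V_th/R_th and R_n = R_th.
Step 1 — V_th is the open-circuit voltage V_A - V_B (nothing connected across the terminals).
Nodal analysis, taking node 2 as the 0 V reference.
Source V1 fixes V_0 = 15 V.
KCL at each unknown node (sum of currents leaving = 0; resistances in Ω):
  Node 1: (V_1 - 15)/240 + (V_1 - 0)/100 + (V_1 - 0)/300 = 0
Collecting terms: 0.0175 × V_1 = 0.0625  =>  V_1 = 3.571 V
V_th = V_1 - V_2 = 3.571 - 0 = 3.571 V
Step 2 — R_th: zero the source — replace V1 by a short circuit (node 2 merges into node 0) — and find the resistance seen between A (node 1) and B (node 0).
Reduce the network between node 1 (A) and node 0 (B) by series/parallel combination:
  Rp1 = R1 ‖ R2 ‖ R3 (parallel, all between nodes 0 and 1) = 1/(1/240 + 1/100 + 1/300) = 57.14 Ω
R_th = 57.14 Ω
I_n = V_th/R_th = 3.571/57.14 = 0.0625 A, and R_n = R_th = 57.14 Ω

Final answer: I_n = 0.0625 A, R_n = 57.14 Ω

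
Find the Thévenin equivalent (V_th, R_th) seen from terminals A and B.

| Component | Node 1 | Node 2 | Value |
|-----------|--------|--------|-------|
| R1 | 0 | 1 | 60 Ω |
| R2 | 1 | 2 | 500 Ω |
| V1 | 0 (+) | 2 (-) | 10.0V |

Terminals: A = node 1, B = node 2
Step 1 — V_th is the open-circuit voltage V_A - V_B (nothing connected across the terminals).
Nodal analysis, taking node 2 as the 0 V reference.
Source V1 fixes V_0 = 10 V.
KCL at each unknown node (sum of currents leaving = 0; resistances in Ω):
  Node 1: (V_1 - 10)/60 + (V_1 - 0)/500 = 0
Collecting terms: 0.01867 × V_1 = 0.1667  =>  V_1 = 8.929 V
V_th = V_1 - V_2 = 8.929 - 0 = 8.929 V
Step 2 — R_th: zero the source — replace V1 by a short circuit (node 2 merges into node 0) — and find the resistance seen between A (node 1) and B (node 0).
Reduce the network between node 1 (A) and node 0 (B) by series/parallel combination:
  Rp1 = R1 ‖ R2 (parallel, both between nodes 0 and 1) = 1/(1/60 + 1/500) = 53.57 Ω
R_th = 53.57 Ω

Final answer: V_th = 8.929 V, R_th = 53.57 Ω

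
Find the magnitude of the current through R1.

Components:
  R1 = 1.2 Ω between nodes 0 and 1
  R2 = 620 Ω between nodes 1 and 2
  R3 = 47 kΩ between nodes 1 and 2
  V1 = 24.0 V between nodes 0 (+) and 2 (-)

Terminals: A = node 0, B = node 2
Nodal analysis, taking node 2 as the 0 V reference.
Source V1 fixes V_0 = 24 V.
KCL at each unknown node (sum of currents leaving = 0; resistances in Ω):
  Node 1: (V_1 - 24)/1.2 + (V_1 - 0)/620 + (V_1 - 0)/47000 = 0
Collecting terms: 0.835 × V_1 = 20  =>  V_1 = 23.95 V
I_R1 = (V_0 - V_1)/R1 = (24 - 23.95)/1.2 = 0.03914 A
|I_R1| = 0.03914 A

Final answer: |I_R1| = 0.03914 A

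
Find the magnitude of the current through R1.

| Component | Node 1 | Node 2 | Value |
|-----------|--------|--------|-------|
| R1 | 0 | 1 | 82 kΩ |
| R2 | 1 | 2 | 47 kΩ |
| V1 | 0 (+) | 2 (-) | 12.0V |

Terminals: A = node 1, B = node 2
Nodal analysis, taking node 2 as the 0 V reference.
Source V1 fixes V_0 = 12 V.
KCL at each unknown node (sum of currents leaving = 0; resistances in Ω):
  Node 1: (V_1 - 12)/82000 + (V_1 - 0)/47000 = 0
Collecting terms: 0.00003347 × V_1 = 0.0001463  =>  V_1 = 4.372 V
I_R1 = (V_0 - V_1)/R1 = (12 - 4.372)/82000 = 0.00009302 A
|I_R1| = 0.00009302 A

Final answer: |I_R1| = 9.302e-05 A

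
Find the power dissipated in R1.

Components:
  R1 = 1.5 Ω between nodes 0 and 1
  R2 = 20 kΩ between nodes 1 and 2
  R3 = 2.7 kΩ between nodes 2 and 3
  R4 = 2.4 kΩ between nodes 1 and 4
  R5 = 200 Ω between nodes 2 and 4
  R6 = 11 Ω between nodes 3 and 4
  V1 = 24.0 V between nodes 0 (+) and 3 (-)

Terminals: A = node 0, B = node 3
Nodal analysis, taking node 3 as the 0 V reference.
Source V1 fixes V_0 = 24 V.
KCL at each unknown node (sum of currents leaving = 0; resistances in Ω):
  Node 1: (V_1 - 24)/1.5 + (V_1 - V_2)/20000 + (V_1 - V_4)/2400 = 0
  Node 2: (V_2 - V_1)/20000 + (V_2 - 0)/2700 + (V_2 - V_4)/200 = 0
  Node 4: (V_4 - V_1)/2400 + (V_4 - V_2)/200 + (V_4 - 0)/11 = 0
Collecting terms (coefficients in siemens):
  0.6671·V_1 - 0.00005·V_2 - 0.0004167·V_4 = 16
  0.00542·V_2 - 0.00005·V_1 - 0.005·V_4 = 0
  0.09633·V_4 - 0.0004167·V_1 - 0.005·V_2 = 0
Solving these 3 simultaneous equations (Gaussian elimination) gives:
  V_1 = 23.98 V, V_2 = 0.3329 V, V_4 = 0.121 V
I_R1 = (V_0 - V_1)/R1 = (24 - 23.98)/1.5 = 0.01113 A
P_R1 = I_R1² × R1 = (0.01113)² × 1.5 = 0.0001857 W

Final answer: 0.0001857 W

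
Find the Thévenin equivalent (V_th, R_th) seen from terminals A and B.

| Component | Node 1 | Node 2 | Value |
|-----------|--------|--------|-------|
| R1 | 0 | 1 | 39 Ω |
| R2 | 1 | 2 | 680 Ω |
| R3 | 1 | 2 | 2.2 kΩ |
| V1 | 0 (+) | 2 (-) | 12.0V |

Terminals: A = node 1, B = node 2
Step 1 — V_th is the open-circuit voltage V_A - V_B (nothing connected across the terminals).
Nodal analysis, taking node 2 as the 0 V reference.
Source V1 fixes V_0 = 12 V.
KCL at each unknown node (sum of currents leaving = 0; resistances in Ω):
  Node 1: (V_1 - 12)/39 + (V_1 - 0)/680 + (V_1 - 0)/2200 = 0
Collecting terms: 0.02757 × V_1 = 0.3077  =>  V_1 = 11.16 V
V_th = V_1 - V_2 = 11.16 - 0 = 11.16 V
Step 2 — R_th: zero the source — replace V1 by a short circuit (node 2 merges into node 0) — and find the resistance seen between A (node 1) and B (node 0).
Reduce the network between node 1 (A) and node 0 (B) by series/parallel combination:
  Rp1 = R1 ‖ R2 ‖ R3 (parallel, all between nodes 0 and 1) = 1/(1/39 + 1/680 + 1/2200) = 36.28 Ω
R_th = 36.28 Ω

Final answer: V_th = 11.16 V, R_th = 36.28 Ω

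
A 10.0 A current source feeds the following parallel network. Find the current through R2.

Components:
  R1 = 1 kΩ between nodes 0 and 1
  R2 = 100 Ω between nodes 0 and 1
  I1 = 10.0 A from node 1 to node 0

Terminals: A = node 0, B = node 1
All resistors sit directly between nodes 0 and 1, so they are in parallel and share one voltage V; the full source current 10 A splits among them.
1/R_par = 1/1000 + 1/100 = 0.011 S  =>  R_par = 90.91 Ω
V = I × R_par = 10 × 90.91 = 909.1 V
I_R2 = V/R2 = 909.1/100 = 9.091 A

Final answer: 9.091 A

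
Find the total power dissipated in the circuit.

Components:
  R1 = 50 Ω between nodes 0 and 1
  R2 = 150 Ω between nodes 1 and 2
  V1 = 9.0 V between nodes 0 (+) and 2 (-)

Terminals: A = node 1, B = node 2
Nodal analysis, taking node 2 as the 0 V reference.
Source V1 fixes V_0 = 9 V.
KCL at each unknown node (sum of currents leaving = 0; resistances in Ω):
  Node 1: (V_1 - 9)/50 + (V_1 - 0)/150 = 0
Collecting terms: 0.02667 × V_1 = 0.18  =>  V_1 = 6.75 V
Power in each resistor, P = (ΔV)²/R:
  P_R1 = (9 - 6.75)²/50 = 0.1013 W
  P_R2 = (6.75 - 0)²/150 = 0.3038 W
P_total = P_R1 + P_R2 = 0.405 W

Final answer: 0.405 W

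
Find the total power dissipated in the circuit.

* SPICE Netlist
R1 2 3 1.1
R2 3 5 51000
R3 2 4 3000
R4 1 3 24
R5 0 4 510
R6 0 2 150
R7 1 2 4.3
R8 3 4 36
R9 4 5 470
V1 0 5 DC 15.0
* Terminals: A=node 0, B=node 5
Nodal analysis, taking node 5 as the 0 V reference.
Source V1 fixes V_0 = 15 V.
KCL at each unknown node (sum of currents leaving = 0; resistances in Ω):
  Node 1: (V_1 - V_3)/24 + (V_1 - V_2)/4.3 = 0
  Node 2: (V_2 - V_3)/1.1 + (V_2 - V_4)/3000 + (V_2 - 15)/150 + (V_2 - V_1)/4.3 = 0
  Node 3: (V_3 - V_2)/1.1 + (V_3 - 0)/51000 + (V_3 - V_1)/24 + (V_3 - V_4)/36 = 0
  Node 4: (V_4 - V_2)/3000 + (V_4 - 15)/510 + (V_4 - V_3)/36 + (V_4 - 0)/470 = 0
Collecting terms (coefficients in siemens):
  0.2742·V_1 - 0.2326·V_2 - 0.04167·V_3 = 0
  1.149·V_2 - 0.2326·V_1 - 0.9091·V_3 - 0.0003333·V_4 = 0.1
  0.9786·V_3 - 0.04167·V_1 - 0.9091·V_2 - 0.02778·V_4 = 0
  0.0322·V_4 - 0.0003333·V_2 - 0.02778·V_3 = 0.02941
Solving these 4 simultaneous equations (Gaussian elimination) gives:
  V_1 = 12.26 V, V_2 = 12.26 V, V_3 = 12.24 V, V_4 = 11.6 V
Power in each resistor, P = (ΔV)²/R:
  P_R1 = (12.26 - 12.24)²/1.1 = 0.0003317 W
  P_R2 = (12.24 - 0)²/51000 = 0.002939 W
  P_R3 = (12.26 - 11.6)²/3000 = 0.0001451 W
  P_R4 = (12.26 - 12.24)²/24 = 0.00001093 W
  P_R5 = (15 - 11.6)²/510 = 0.02265 W
  P_R6 = (15 - 12.26)²/150 = 0.05001 W
  P_R7 = (12.26 - 12.26)²/4.3 = 0.000001959 W
  P_R8 = (12.24 - 11.6)²/36 = 0.01141 W
  P_R9 = (11.6 - 0)²/470 = 0.2864 W
P_total = P_R1 + P_R2 + P_R3 + P_R4 + P_R5 + P_R6 + P_R7 + P_R8 + P_R9 = 0.3739 W

Final answer: 0.3739 W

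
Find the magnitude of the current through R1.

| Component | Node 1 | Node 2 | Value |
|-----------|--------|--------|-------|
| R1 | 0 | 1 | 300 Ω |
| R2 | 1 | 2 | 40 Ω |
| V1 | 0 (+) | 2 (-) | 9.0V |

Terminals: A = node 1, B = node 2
Nodal analysis, taking node 2 as the 0 V reference.
Source V1 fixes V_0 = 9 V.
KCL at each unknown node (sum of currents leaving = 0; resistances in Ω):
  Node 1: (V_1 - 9)/300 + (V_1 - 0)/40 = 0
Collecting terms: 0.02833 × V_1 = 0.03  =>  V_1 = 1.059 V
I_R1 = (V_0 - V_1)/R1 = (9 - 1.059)/300 = 0.02647 A
|I_R1| = 0.02647 A

Final answer: |I_R1| = 0.02647 A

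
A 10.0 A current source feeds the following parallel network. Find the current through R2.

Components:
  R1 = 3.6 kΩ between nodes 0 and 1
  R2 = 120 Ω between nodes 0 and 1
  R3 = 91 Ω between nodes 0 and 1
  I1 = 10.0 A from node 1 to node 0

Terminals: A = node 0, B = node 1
All resistors sit directly between nodes 0 and 1, so they are in parallel and share one voltage V; the full source current 10 A splits among them.
1/R_par = 1/3600 + 1/120 + 1/91 = 0.0196 S  =>  R_par = 51.02 Ω
V = I × R_par = 10 × 51.02 = 510.2 V
I_R2 = V/R2 = 510.2/120 = 4.252 A

Final answer: 4.252 A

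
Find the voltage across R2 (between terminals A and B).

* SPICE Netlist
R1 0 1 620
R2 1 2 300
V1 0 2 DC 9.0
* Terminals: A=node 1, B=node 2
R1 and R2 are in series across V1 (node 0 → node 1 → node 2), and the output A–B is taken across R2, so this is a voltage divider.
Series current: I = V1/(R1 + R2) = 9/(620 + 300) = 9/920 = 0.009783 A
V_R2 = I × R2 = V1 × R2/(R1 + R2) = 9 × 300/920 = 2.935 V

Final answer: 2.935 V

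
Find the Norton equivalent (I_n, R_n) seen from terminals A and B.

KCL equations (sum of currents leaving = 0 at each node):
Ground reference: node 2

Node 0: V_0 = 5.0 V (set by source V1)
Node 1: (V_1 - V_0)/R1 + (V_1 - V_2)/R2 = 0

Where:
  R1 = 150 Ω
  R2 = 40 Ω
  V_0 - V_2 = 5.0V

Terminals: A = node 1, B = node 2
Find the Thévenin equivalent first; then I_n = V_th/R_th and R_n = R_th.
Step 1 — V_th is the open-circuit voltage V_A - V_B (nothing connected across the terminals).
Nodal analysis, taking node 2 as the 0 V reference.
Source V1 fixes V_0 = 5 V.
KCL at each unknown node (sum of currents leaving = 0; resistances in Ω):
  Node 1: (V_1 - 5)/150 + (V_1 - 0)/40 = 0
Collecting terms: 0.03167 × V_1 = 0.03333  =>  V_1 = 1.053 V
V_th = V_1 - V_2 = 1.053 - 0 = 1.053 V
Step 2 — R_th: zero the source — replace V1 by a short circuit (node 2 merges into node 0) — and find the resistance seen between A (node 1) and B (node 0).
Reduce the network between node 1 (A) and node 0 (B) by series/parallel combination:
  Rp1 = R1 ‖ R2 (parallel, both between nodes 0 and 1) = 1/(1/150 + 1/40) = 31.58 Ω
R_th = 31.58 Ω
I_n = V_th/R_th = 1.053/31.58 = 0.03333 A, and R_n = R_th = 31.58 Ω

Final answer: I_n = 0.03333 A, R_n = 31.58 Ω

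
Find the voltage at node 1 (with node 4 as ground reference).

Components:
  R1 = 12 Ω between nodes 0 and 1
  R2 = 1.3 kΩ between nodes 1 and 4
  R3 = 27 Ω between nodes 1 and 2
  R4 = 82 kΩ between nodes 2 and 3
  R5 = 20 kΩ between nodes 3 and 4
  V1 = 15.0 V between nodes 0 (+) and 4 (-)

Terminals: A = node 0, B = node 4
Nodal analysis, taking node 4 as the 0 V reference.
Source V1 fixes V_0 = 15 V.
KCL at each unknown node (sum of currents leaving = 0; resistances in Ω):
  Node 1: (V_1 - 15)/12 + (V_1 - 0)/1300 + (V_1 - V_2)/27 = 0
  Node 2: (V_2 - V_1)/27 + (V_2 - V_3)/82000 = 0
  Node 3: (V_3 - V_2)/82000 + (V_3 - 0)/20000 = 0
Collecting terms (coefficients in siemens):
  0.1211·V_1 - 0.03704·V_2 = 1.25
  0.03705·V_2 - 0.03704·V_1 - 0.0000122·V_3 = 0
  0.0000622·V_3 - 0.0000122·V_2 = 0
Solving these 3 simultaneous equations (Gaussian elimination) gives:
  V_1 = 14.86 V, V_2 = 14.86 V, V_3 = 2.913 V
The requested potential is V_1 = 14.86 V.

Final answer: V_1 = 14.86 V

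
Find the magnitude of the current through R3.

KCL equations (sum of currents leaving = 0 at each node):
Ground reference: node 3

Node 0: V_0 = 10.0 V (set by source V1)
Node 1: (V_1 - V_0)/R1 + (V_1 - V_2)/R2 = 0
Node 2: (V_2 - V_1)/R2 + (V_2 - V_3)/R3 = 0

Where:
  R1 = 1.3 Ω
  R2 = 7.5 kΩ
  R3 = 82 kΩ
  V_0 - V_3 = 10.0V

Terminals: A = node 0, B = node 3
Nodal analysis, taking node 3 as the 0 V reference.
Source V1 fixes V_0 = 10 V.
KCL at each unknown node (sum of currents leaving = 0; resistances in Ω):
  Node 1: (V_1 - 10)/1.3 + (V_1 - V_2)/7500 = 0
  Node 2: (V_2 - V_1)/7500 + (V_2 - 0)/82000 = 0
Collecting terms (coefficients in siemens):
  0.7694·V_1 - 0.0001333·V_2 = 7.692
  0.0001455·V_2 - 0.0001333·V_1 = 0
Determinant D = (0.7694)(0.0001455) - (-0.0001333)(-0.0001333) = 0.0001119
V_1 = [(7.692)(0.0001455) - (-0.0001333)(0)]/D = 10 V
V_2 = [(0.7694)(0) - (7.692)(-0.0001333)]/D = 9.162 V
I_R3 = (V_2 - V_3)/R3 = (9.162 - 0)/82000 = 0.0001117 A
|I_R3| = 0.0001117 A

Final answer: |I_R3| = 0.0001117 A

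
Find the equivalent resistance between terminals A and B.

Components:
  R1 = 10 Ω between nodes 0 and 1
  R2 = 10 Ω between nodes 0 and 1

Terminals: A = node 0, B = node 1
Reduce the network between node 0 (A) and node 1 (B) by series/parallel combination:
  Rp1 = R1 ‖ R2 (parallel, both between nodes 0 and 1) = 1/(1/10 + 1/10) = 5 Ω
R_eq = 5 Ω

Final answer: 5 Ω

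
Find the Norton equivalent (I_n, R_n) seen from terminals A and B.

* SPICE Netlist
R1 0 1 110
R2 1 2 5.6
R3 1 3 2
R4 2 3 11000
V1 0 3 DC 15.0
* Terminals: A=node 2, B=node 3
Find the Thévenin equivalent first; then I_n = V_th/R_th and R_n = R_th.
Step 1 — V_th is the open-circuit voltage V_A - V_B (nothing connected across the terminals).
Nodal analysis, taking node 3 as the 0 V reference.
Source V1 fixes V_0 = 15 V.
KCL at each unknown node (sum of currents leaving = 0; resistances in Ω):
  Node 1: (V_1 - 15)/110 + (V_1 - V_2)/5.6 + (V_1 - 0)/2 = 0
  Node 2: (V_2 - V_1)/5.6 + (V_2 - 0)/11000 = 0
Collecting terms (coefficients in siemens):
  0.6877·V_1 - 0.1786·V_2 = 0.1364
  0.1787·V_2 - 0.1786·V_1 = 0
Determinant D = (0.6877)(0.1787) - (-0.1786)(-0.1786) = 0.09097
V_1 = [(0.1364)(0.1787) - (-0.1786)(0)]/D = 0.2678 V
V_2 = [(0.6877)(0) - (0.1364)(-0.1786)]/D = 0.2677 V
V_th = V_2 - V_3 = 0.2677 - 0 = 0.2677 V
Step 2 — R_th: zero the source — replace V1 by a short circuit (node 3 merges into node 0) — and find the resistance seen between A (node 2) and B (node 0).
Reduce the network between node 2 (A) and node 0 (B) by series/parallel combination:
  Rp1 = R1 ‖ R3 (parallel, both between nodes 0 and 1) = 1/(1/110 + 1/2) = 1.964 Ω
  Rs1 = R2 + Rp1 (series, joined only at node 1) = 5.6 + 1.964 = 7.564 Ω
  Rp2 = R4 ‖ Rs1 (parallel, both between nodes 0 and 2) = 1/(1/11000 + 1/7.564) = 7.559 Ω
R_th = 7.559 Ω
I_n = V_th/R_th = 0.2677/7.559 = 0.03541 A, and R_n = R_th = 7.559 Ω

Final answer: I_n = 0.03541 A, R_n = 7.559 Ω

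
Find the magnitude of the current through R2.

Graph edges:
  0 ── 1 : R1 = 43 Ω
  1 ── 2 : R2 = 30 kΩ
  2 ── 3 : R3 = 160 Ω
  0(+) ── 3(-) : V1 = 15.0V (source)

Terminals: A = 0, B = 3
Nodal analysis, taking node 3 as the 0 V reference.
Source V1 fixes V_0 = 15 V.
KCL at each unknown node (sum of currents leaving = 0; resistances in Ω):
  Node 1: (V_1 - 15)/43 + (V_1 - V_2)/30000 = 0
  Node 2: (V_2 - V_1)/30000 + (V_2 - 0)/160 = 0
Collecting terms (coefficients in siemens):
  0.02329·V_1 - 0.00003333·V_2 = 0.3488
  0.006283·V_2 - 0.00003333·V_1 = 0
Determinant D = (0.02329)(0.006283) - (-0.00003333)(-0.00003333) = 0.0001463
V_1 = [(0.3488)(0.006283) - (-0.00003333)(0)]/D = 14.98 V
V_2 = [(0.02329)(0) - (0.3488)(-0.00003333)]/D = 0.07946 V
I_R2 = (V_1 - V_2)/R2 = (14.98 - 0.07946)/30000 = 0.0004966 A
|I_R2| = 0.0004966 A

Final answer: |I_R2| = 0.0004966 A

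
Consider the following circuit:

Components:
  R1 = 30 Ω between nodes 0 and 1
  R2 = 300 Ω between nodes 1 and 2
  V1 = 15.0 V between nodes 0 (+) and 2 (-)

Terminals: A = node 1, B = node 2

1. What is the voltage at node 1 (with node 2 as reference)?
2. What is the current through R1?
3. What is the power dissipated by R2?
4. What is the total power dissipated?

Nodal analysis, taking node 2 as the 0 V reference.
Source V1 fixes V_0 = 15 V.
KCL at each unknown node (sum of currents leaving = 0; resistances in Ω):
  Node 1: (V_1 - 15)/30 + (V_1 - 0)/300 = 0
Collecting terms: 0.03667 × V_1 = 0.5  =>  V_1 = 13.64 V
Part 1:
  Read off the nodal solution: V_1 = 13.64 V
Part 2:
  I_R1 = (V_0 - V_1)/R1 = (15 - 13.64)/30 = 0.04545 A
  Magnitude: I_R1 = 0.04545 A
Part 3:
  I_R2 = (V_1 - V_2)/R2 = (13.64 - 0)/300 = 0.04545 A
  P_R2 = I_R2² × R2 = (0.04545)² × 300 = 0.6198 W
Part 4:
  Power in each resistor, P = (ΔV)²/R:
    P_R1 = (15 - 13.64)²/30 = 0.06198 W
    P_R2 = (13.64 - 0)²/300 = 0.6198 W
  P_total = P_R1 + P_R2 = 0.6818 W

Final answers:
1. V_1 = 13.64 V
2. I_R1 = 0.04545 A
3. P_R2 = 0.6198 W
4. P_total = 0.6818 W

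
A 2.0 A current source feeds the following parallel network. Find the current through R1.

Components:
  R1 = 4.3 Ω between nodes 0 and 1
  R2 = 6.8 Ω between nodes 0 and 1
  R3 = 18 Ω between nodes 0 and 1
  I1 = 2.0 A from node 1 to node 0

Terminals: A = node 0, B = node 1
All resistors sit directly between nodes 0 and 1, so they are in parallel and share one voltage V; the full source current 2 A splits among them.
1/R_par = 1/4.3 + 1/6.8 + 1/18 = 0.4352 S  =>  R_par = 2.298 Ω
V = I × R_par = 2 × 2.298 = 4.596 V
I_R1 = V/R1 = 4.596/4.3 = 1.069 A

Final answer: 1.069 A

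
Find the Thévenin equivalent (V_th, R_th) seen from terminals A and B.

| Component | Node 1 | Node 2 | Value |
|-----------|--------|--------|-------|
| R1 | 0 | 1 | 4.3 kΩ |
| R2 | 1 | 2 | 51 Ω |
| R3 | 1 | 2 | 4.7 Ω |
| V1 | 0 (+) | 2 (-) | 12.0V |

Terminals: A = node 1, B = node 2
Step 1 — V_th is the open-circuit voltage V_A - V_B (nothing connected across the terminals).
Nodal analysis, taking node 2 as the 0 V reference.
Source V1 fixes V_0 = 12 V.
KCL at each unknown node (sum of currents leaving = 0; resistances in Ω):
  Node 1: (V_1 - 12)/4300 + (V_1 - 0)/51 + (V_1 - 0)/4.7 = 0
Collecting terms: 0.2326 × V_1 = 0.002791  =>  V_1 = 0.012 V
V_th = V_1 - V_2 = 0.012 - 0 = 0.012 V
Step 2 — R_th: zero the source — replace V1 by a short circuit (node 2 merges into node 0) — and find the resistance seen between A (node 1) and B (node 0).
Reduce the network between node 1 (A) and node 0 (B) by series/parallel combination:
  Rp1 = R1 ‖ R2 ‖ R3 (parallel, all between nodes 0 and 1) = 1/(1/4300 + 1/51 + 1/4.7) = 4.299 Ω
R_th = 4.299 Ω

Final answer: V_th = 0.012 V, R_th = 4.299 Ω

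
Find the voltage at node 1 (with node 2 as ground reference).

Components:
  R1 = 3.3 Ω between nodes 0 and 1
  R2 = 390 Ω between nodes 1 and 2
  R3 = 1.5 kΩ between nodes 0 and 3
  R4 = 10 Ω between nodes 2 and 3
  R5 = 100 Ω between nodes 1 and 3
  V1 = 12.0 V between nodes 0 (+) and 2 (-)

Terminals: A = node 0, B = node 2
Nodal analysis, taking node 2 as the 0 V reference.
Source V1 fixes V_0 = 12 V.
KCL at each unknown node (sum of currents leaving = 0; resistances in Ω):
  Node 1: (V_1 - 12)/3.3 + (V_1 - 0)/390 + (V_1 - V_3)/100 = 0
  Node 3: (V_3 - 12)/1500 + (V_3 - 0)/10 + (V_3 - V_1)/100 = 0
Collecting terms (coefficients in siemens):
  0.3156·V_1 - 0.01·V_3 = 3.636
  0.1107·V_3 - 0.01·V_1 = 0.008
Determinant D = (0.3156)(0.1107) - (-0.01)(-0.01) = 0.03483
V_1 = [(3.636)(0.1107) - (-0.01)(0.008)]/D = 11.56 V
V_3 = [(0.3156)(0.008) - (3.636)(-0.01)]/D = 1.117 V
The requested potential is V_1 = 11.56 V.

Final answer: V_1 = 11.56 V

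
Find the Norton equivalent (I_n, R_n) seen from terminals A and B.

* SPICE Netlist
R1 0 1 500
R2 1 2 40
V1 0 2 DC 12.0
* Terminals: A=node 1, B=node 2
Find the Thévenin equivalent first; then I_n = V_th/R_th and R_n = R_th.
Step 1 — V_th is the open-circuit voltage V_A - V_B (nothing connected across the terminals).
Nodal analysis, taking node 2 as the 0 V reference.
Source V1 fixes V_0 = 12 V.
KCL at each unknown node (sum of currents leaving = 0; resistances in Ω):
  Node 1: (V_1 - 12)/500 + (V_1 - 0)/40 = 0
Collecting terms: 0.027 × V_1 = 0.024  =>  V_1 = 0.8889 V
V_th = V_1 - V_2 = 0.8889 - 0 = 0.8889 V
Step 2 — R_th: zero the source — replace V1 by a short circuit (node 2 merges into node 0) — and find the resistance seen between A (node 1) and B (node 0).
Reduce the network between node 1 (A) and node 0 (B) by series/parallel combination:
  Rp1 = R1 ‖ R2 (parallel, both between nodes 0 and 1) = 1/(1/500 + 1/40) = 37.04 Ω
R_th = 37.04 Ω
I_n = V_th/R_th = 0.8889/37.04 = 0.024 A, and R_n = R_th = 37.04 Ω

Final answer: I_n = 0.024 A, R_n = 37.04 Ω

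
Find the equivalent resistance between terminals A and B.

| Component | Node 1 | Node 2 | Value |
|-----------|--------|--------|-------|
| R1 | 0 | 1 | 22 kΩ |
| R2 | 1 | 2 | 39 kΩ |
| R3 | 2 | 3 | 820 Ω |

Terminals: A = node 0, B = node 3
Reduce the network between node 0 (A) and node 3 (B) by series/parallel combination:
  Rs1 = R1 + R2 (series, joined only at node 1) = 22000 + 39000 = 61000 Ω
  Rs2 = R3 + Rs1 (series, joined only at node 2) = 820 + 61000 = 61820 Ω
R_eq = 61.82 kΩ

Final answer: 61.82 kΩ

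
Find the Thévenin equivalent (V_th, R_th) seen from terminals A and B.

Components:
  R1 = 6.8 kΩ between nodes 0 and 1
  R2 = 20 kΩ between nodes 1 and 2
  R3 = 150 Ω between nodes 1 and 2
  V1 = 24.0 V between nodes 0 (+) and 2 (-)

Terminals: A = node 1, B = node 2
Step 1 — V_th is the open-circuit voltage V_A - V_B (nothing connected across the terminals).
Nodal analysis, taking node 2 as the 0 V reference.
Source V1 fixes V_0 = 24 V.
KCL at each unknown node (sum of currents leaving = 0; resistances in Ω):
  Node 1: (V_1 - 24)/6800 + (V_1 - 0)/20000 + (V_1 - 0)/150 = 0
Collecting terms: 0.006864 × V_1 = 0.003529  =>  V_1 = 0.5142 V
V_th = V_1 - V_2 = 0.5142 - 0 = 0.5142 V
Step 2 — R_th: zero the source — replace V1 by a short circuit (node 2 merges into node 0) — and find the resistance seen between A (node 1) and B (node 0).
Reduce the network between node 1 (A) and node 0 (B) by series/parallel combination:
  Rp1 = R1 ‖ R2 ‖ R3 (parallel, all between nodes 0 and 1) = 1/(1/6800 + 1/20000 + 1/150) = 145.7 Ω
R_th = 145.7 Ω

Final answer: V_th = 0.5142 V, R_th = 145.7 Ω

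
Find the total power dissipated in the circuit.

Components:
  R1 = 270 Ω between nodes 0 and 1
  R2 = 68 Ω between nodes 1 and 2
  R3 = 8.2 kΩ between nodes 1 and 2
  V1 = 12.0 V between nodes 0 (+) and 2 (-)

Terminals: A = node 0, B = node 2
Nodal analysis, taking node 2 as the 0 V reference.
Source V1 fixes V_0 = 12 V.
KCL at each unknown node (sum of currents leaving = 0; resistances in Ω):
  Node 1: (V_1 - 12)/270 + (V_1 - 0)/68 + (V_1 - 0)/8200 = 0
Collecting terms: 0.01853 × V_1 = 0.04444  =>  V_1 = 2.398 V
Power in each resistor, P = (ΔV)²/R:
  P_R1 = (12 - 2.398)²/270 = 0.3415 W
  P_R2 = (2.398 - 0)²/68 = 0.08459 W
  P_R3 = (2.398 - 0)²/8200 = 0.0007015 W
P_total = P_R1 + P_R2 + P_R3 = 0.4267 W

Final answer: 0.4267 W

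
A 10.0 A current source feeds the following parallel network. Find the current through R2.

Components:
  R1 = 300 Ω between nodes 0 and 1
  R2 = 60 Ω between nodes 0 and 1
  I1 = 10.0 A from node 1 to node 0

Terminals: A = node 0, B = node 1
All resistors sit directly between nodes 0 and 1, so they are in parallel and share one voltage V; the full source current 10 A splits among them.
1/R_par = 1/300 + 1/60 = 0.02 S  =>  R_par = 50 Ω
V = I × R_par = 10 × 50 = 500 V
I_R2 = V/R2 = 500/60 = 8.333 A

Final answer: 8.333 A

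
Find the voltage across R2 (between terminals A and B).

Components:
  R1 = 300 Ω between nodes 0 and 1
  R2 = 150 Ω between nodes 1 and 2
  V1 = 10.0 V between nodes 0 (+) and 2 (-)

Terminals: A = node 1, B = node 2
R1 and R2 are in series across V1 (node 0 → node 1 → node 2), and the output A–B is taken across R2, so this is a voltage divider.
Series current: I = V1/(R1 + R2) = 10/(300 + 150) = 10/450 = 0.02222 A
V_R2 = I × R2 = V1 × R2/(R1 + R2) = 10 × 150/450 = 3.333 V

Final answer: 3.333 V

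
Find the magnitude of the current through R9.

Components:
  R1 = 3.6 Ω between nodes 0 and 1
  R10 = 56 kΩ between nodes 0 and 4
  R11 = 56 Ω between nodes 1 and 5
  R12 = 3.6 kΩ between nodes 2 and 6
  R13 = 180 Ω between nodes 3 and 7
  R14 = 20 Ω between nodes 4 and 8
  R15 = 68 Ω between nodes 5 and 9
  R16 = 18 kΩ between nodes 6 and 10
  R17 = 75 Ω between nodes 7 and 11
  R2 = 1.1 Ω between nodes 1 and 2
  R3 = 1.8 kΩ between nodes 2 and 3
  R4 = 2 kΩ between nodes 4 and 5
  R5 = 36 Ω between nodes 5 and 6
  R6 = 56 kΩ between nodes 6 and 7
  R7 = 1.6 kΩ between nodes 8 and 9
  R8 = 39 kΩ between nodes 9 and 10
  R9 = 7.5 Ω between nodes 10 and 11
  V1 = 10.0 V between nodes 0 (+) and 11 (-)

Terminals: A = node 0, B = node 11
Nodal analysis, taking node 11 as the 0 V reference.
Source V1 fixes V_0 = 10 V.
KCL at each unknown node (sum of currents leaving = 0; resistances in Ω):
  Node 1: (V_1 - 10)/3.6 + (V_1 - V_2)/1.1 + (V_1 - V_5)/56 = 0
  Node 2: (V_2 - V_1)/1.1 + (V_2 - V_3)/1800 + (V_2 - V_6)/3600 = 0
  Node 3: (V_3 - V_2)/1800 + (V_3 - V_7)/180 = 0
  Node 4: (V_4 - V_5)/2000 + (V_4 - 10)/56000 + (V_4 - V_8)/20 = 0
  Node 5: (V_5 - V_4)/2000 + (V_5 - V_6)/36 + (V_5 - V_1)/56 + (V_5 - V_9)/68 = 0
  Node 6: (V_6 - V_5)/36 + (V_6 - V_7)/56000 + (V_6 - V_2)/3600 + (V_6 - V_10)/18000 = 0
  Node 7: (V_7 - V_6)/56000 + (V_7 - V_3)/180 + (V_7 - 0)/75 = 0
  Node 8: (V_8 - V_9)/1600 + (V_8 - V_4)/20 = 0
  Node 9: (V_9 - V_8)/1600 + (V_9 - V_10)/39000 + (V_9 - V_5)/68 = 0
  Node 10: (V_10 - V_9)/39000 + (V_10 - 0)/7.5 + (V_10 - V_6)/18000 = 0
Collecting terms (coefficients in siemens):
  1.205·V_1 - 0.9091·V_2 - 0.01786·V_5 = 2.778
  0.9099·V_2 - 0.9091·V_1 - 0.0005556·V_3 - 0.0002778·V_6 = 0
  0.006111·V_3 - 0.0005556·V_2 - 0.005556·V_7 = 0
  0.05052·V_4 - 0.0005·V_5 - 0.05·V_8 = 0.0001786
  0.06084·V_5 - 0.01786·V_1 - 0.0005·V_4 - 0.02778·V_6 - 0.01471·V_9 = 0
  0.02813·V_6 - 0.0002778·V_2 - 0.02778·V_5 - 0.00001786·V_7 - 0.00005556·V_10 = 0
  0.01891·V_7 - 0.005556·V_3 - 0.00001786·V_6 = 0
  0.05063·V_8 - 0.05·V_4 - 0.000625·V_9 = 0
  0.01536·V_9 - 0.01471·V_5 - 0.000625·V_8 - 0.00002564·V_10 = 0
  0.1334·V_10 - 0.00005556·V_6 - 0.00002564·V_9 = 0
Solving these 10 simultaneous equations (Gaussian elimination) gives:
  V_1 = 9.979 V, V_2 = 9.974 V, V_3 = 1.249 V, V_4 = 9.918 V
  V_5 = 9.926 V, V_6 = 9.901 V, V_7 = 0.3763 V, V_8 = 9.918 V
  V_9 = 9.909 V, V_10 = 0.006027 V
I_R9 = (V_10 - V_11)/R9 = (0.006027 - 0)/7.5 = 0.0008036 A
|I_R9| = 0.0008036 A

Final answer: |I_R9| = 0.0008036 A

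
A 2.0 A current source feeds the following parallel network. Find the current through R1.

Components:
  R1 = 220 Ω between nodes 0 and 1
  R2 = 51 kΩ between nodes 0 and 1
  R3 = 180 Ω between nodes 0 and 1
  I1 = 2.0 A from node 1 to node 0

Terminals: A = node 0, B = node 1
All resistors sit directly between nodes 0 and 1, so they are in parallel and share one voltage V; the full source current 2 A splits among them.
1/R_par = 1/220 + 1/51000 + 1/180 = 0.01012 S  =>  R_par = 98.81 Ω
V = I × R_par = 2 × 98.81 = 197.6 V
I_R1 = V/R1 = 197.6/220 = 0.8983 A

Final answer: 0.8983 A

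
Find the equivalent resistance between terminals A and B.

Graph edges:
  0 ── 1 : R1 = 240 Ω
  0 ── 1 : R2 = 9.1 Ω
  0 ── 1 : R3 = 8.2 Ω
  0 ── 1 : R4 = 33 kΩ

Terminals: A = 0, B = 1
Reduce the network between node 0 (A) and node 1 (B) by series/parallel combination:
  Rp1 = R1 ‖ R2 ‖ R3 ‖ R4 (parallel, all between nodes 0 and 1) = 1/(1/240 + 1/9.1 + 1/8.2 + 1/33000) = 4.237 Ω
R_eq = 4.237 Ω

Final answer: 4.237 Ω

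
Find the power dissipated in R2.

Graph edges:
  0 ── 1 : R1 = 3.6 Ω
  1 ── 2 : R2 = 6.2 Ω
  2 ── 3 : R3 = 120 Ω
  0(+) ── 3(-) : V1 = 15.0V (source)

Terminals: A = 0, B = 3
Nodal analysis, taking node 3 as the 0 V reference.
Source V1 fixes V_0 = 15 V.
KCL at each unknown node (sum of currents leaving = 0; resistances in Ω):
  Node 1: (V_1 - 15)/3.6 + (V_1 - V_2)/6.2 = 0
  Node 2: (V_2 - V_1)/6.2 + (V_2 - 0)/120 = 0
Collecting terms (coefficients in siemens):
  0.4391·V_1 - 0.1613·V_2 = 4.167
  0.1696·V_2 - 0.1613·V_1 = 0
Determinant D = (0.4391)(0.1696) - (-0.1613)(-0.1613) = 0.04846
V_1 = [(4.167)(0.1696) - (-0.1613)(0)]/D = 14.58 V
V_2 = [(0.4391)(0) - (4.167)(-0.1613)]/D = 13.87 V
I_R2 = (V_1 - V_2)/R2 = (14.58 - 13.87)/6.2 = 0.1156 A
P_R2 = I_R2² × R2 = (0.1156)² × 6.2 = 0.0828 W

Final answer: 0.0828 W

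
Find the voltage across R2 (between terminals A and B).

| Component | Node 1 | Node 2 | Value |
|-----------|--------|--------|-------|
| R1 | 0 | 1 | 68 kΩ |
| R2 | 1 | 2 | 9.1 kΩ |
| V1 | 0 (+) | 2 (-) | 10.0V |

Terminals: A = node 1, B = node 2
R1 and R2 are in series across V1 (node 0 → node 1 → node 2), and the output A–B is taken across R2, so this is a voltage divider.
Series current: I = V1/(R1 + R2) = 10/(68000 + 9100) = 10/77100 = 0.0001297 A
V_R2 = I × R2 = V1 × R2/(R1 + R2) = 10 × 9100/77100 = 1.18 V

Final answer: 1.18 V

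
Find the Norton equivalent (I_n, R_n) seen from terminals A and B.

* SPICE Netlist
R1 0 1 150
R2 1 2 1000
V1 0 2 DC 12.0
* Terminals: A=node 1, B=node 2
Find the Thévenin equivalent first; then I_n = V_th/R_th and R_n = R_th.
Step 1 — V_th is the open-circuit voltage V_A - V_B (nothing connected across the terminals).
Nodal analysis, taking node 2 as the 0 V reference.
Source V1 fixes V_0 = 12 V.
KCL at each unknown node (sum of currents leaving = 0; resistances in Ω):
  Node 1: (V_1 - 12)/150 + (V_1 - 0)/1000 = 0
Collecting terms: 0.007667 × V_1 = 0.08  =>  V_1 = 10.43 V
V_th = V_1 - V_2 = 10.43 - 0 = 10.43 V
Step 2 — R_th: zero the source — replace V1 by a short circuit (node 2 merges into node 0) — and find the resistance seen between A (node 1) and B (node 0).
Reduce the network between node 1 (A) and node 0 (B) by series/parallel combination:
  Rp1 = R1 ‖ R2 (parallel, both between nodes 0 and 1) = 1/(1/150 + 1/1000) = 130.4 Ω
R_th = 130.4 Ω
I_n = V_th/R_th = 10.43/130.4 = 0.08 A, and R_n = R_th = 130.4 Ω

Final answer: I_n = 0.08 A, R_n = 130.4 Ω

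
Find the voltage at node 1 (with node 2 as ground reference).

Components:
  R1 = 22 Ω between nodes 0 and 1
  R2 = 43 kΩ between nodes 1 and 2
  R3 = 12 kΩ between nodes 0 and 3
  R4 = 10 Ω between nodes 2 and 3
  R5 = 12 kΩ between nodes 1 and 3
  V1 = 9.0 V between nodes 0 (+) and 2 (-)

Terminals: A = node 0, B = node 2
Nodal analysis, taking node 2 as the 0 V reference.
Source V1 fixes V_0 = 9 V.
KCL at each unknown node (sum of currents leaving = 0; resistances in Ω):
  Node 1: (V_1 - 9)/22 + (V_1 - 0)/43000 + (V_1 - V_3)/12000 = 0
  Node 3: (V_3 - 9)/12000 + (V_3 - 0)/10 + (V_3 - V_1)/12000 = 0
Collecting terms (coefficients in siemens):
  0.04556·V_1 - 0.00008333·V_3 = 0.4091
  0.1002·V_3 - 0.00008333·V_1 = 0.00075
Determinant D = (0.04556)(0.1002) - (-0.00008333)(-0.00008333) = 0.004564
V_1 = [(0.4091)(0.1002) - (-0.00008333)(0.00075)]/D = 8.979 V
V_3 = [(0.04556)(0.00075) - (0.4091)(-0.00008333)]/D = 0.01496 V
The requested potential is V_1 = 8.979 V.

Final answer: V_1 = 8.979 V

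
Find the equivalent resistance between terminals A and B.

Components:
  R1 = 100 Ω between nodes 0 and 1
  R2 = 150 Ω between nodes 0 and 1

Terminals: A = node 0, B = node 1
Reduce the network between node 0 (A) and node 1 (B) by series/parallel combination:
  Rp1 = R1 ‖ R2 (parallel, both between nodes 0 and 1) = 1/(1/100 + 1/150) = 60 Ω
R_eq = 60 Ω

Final answer: 60 Ω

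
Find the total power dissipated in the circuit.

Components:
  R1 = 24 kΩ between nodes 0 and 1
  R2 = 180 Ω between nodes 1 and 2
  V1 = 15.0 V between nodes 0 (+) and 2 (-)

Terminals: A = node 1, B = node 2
Nodal analysis, taking node 2 as the 0 V reference.
Source V1 fixes V_0 = 15 V.
KCL at each unknown node (sum of currents leaving = 0; resistances in Ω):
  Node 1: (V_1 - 15)/24000 + (V_1 - 0)/180 = 0
Collecting terms: 0.005597 × V_1 = 0.000625  =>  V_1 = 0.1117 V
Power in each resistor, P = (ΔV)²/R:
  P_R1 = (15 - 0.1117)²/24000 = 0.009236 W
  P_R2 = (0.1117 - 0)²/180 = 0.00006927 W
P_total = P_R1 + P_R2 = 0.009305 W

Final answer: 0.009305 W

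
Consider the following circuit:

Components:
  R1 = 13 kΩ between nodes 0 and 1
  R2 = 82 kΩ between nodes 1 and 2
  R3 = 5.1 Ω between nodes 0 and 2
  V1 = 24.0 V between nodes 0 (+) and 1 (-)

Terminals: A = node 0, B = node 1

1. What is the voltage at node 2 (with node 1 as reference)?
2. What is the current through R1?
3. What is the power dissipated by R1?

Nodal analysis, taking node 1 as the 0 V reference.
Source V1 fixes V_0 = 24 V.
KCL at each unknown node (sum of currents leaving = 0; resistances in Ω):
  Node 2: (V_2 - 0)/82000 + (V_2 - 24)/5.1 = 0
Collecting terms: 0.1961 × V_2 = 4.706  =>  V_2 = 24 V
Part 1:
  Read off the nodal solution: V_2 = 24 V
Part 2:
  I_R1 = (V_0 - V_1)/R1 = (24 - 0)/13000 = 0.001846 A
  Magnitude: I_R1 = 0.001846 A
Part 3:
  I_R1 = (V_0 - V_1)/R1 = (24 - 0)/13000 = 0.001846 A
  P_R1 = I_R1² × R1 = (0.001846)² × 13000 = 0.04431 W

Final answers:
1. V_2 = 24 V
2. I_R1 = 0.001846 A
3. P_R1 = 0.04431 W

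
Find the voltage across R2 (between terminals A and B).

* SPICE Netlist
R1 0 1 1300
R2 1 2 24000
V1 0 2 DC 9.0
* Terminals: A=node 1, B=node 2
R1 and R2 are in series across V1 (node 0 → node 1 → node 2), and the output A–B is taken across R2, so this is a voltage divider.
Series current: I = V1/(R1 + R2) = 9/(1300 + 24000) = 9/25300 = 0.0003557 A
V_R2 = I × R2 = V1 × R2/(R1 + R2) = 9 × 24000/25300 = 8.538 V

Final answer: 8.538 V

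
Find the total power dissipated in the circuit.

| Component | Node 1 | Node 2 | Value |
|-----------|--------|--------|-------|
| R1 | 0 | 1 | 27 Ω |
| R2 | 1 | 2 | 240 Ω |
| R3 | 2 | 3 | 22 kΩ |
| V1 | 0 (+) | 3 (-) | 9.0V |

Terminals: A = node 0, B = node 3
Nodal analysis, taking node 3 as the 0 V reference.
Source V1 fixes V_0 = 9 V.
KCL at each unknown node (sum of currents leaving = 0; resistances in Ω):
  Node 1: (V_1 - 9)/27 + (V_1 - V_2)/240 = 0
  Node 2: (V_2 - V_1)/240 + (V_2 - 0)/22000 = 0
Collecting terms (coefficients in siemens):
  0.0412·V_1 - 0.004167·V_2 = 0.3333
  0.004212·V_2 - 0.004167·V_1 = 0
Determinant D = (0.0412)(0.004212) - (-0.004167)(-0.004167) = 0.0001562
V_1 = [(0.3333)(0.004212) - (-0.004167)(0)]/D = 8.989 V
V_2 = [(0.0412)(0) - (0.3333)(-0.004167)]/D = 8.892 V
Power in each resistor, P = (ΔV)²/R:
  P_R1 = (9 - 8.989)²/27 = 0.000004411 W
  P_R2 = (8.989 - 8.892)²/240 = 0.00003921 W
  P_R3 = (8.892 - 0)²/22000 = 0.003594 W
P_total = P_R1 + P_R2 + P_R3 = 0.003638 W

Final answer: 0.003638 W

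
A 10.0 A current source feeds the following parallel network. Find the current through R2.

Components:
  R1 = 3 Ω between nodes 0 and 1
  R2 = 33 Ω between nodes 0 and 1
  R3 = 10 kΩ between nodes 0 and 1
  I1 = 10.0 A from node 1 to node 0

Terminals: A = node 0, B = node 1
All resistors sit directly between nodes 0 and 1, so they are in parallel and share one voltage V; the full source current 10 A splits among them.
1/R_par = 1/3 + 1/33 + 1/10000 = 0.3637 S  =>  R_par = 2.749 Ω
V = I × R_par = 10 × 2.749 = 27.49 V
I_R2 = V/R2 = 27.49/33 = 0.8331 A

Final answer: 0.8331 A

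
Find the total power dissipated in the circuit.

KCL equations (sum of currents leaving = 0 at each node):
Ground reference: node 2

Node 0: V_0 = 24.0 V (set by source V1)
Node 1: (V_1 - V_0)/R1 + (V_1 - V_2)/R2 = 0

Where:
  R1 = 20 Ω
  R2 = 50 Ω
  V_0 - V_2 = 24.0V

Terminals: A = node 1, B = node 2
Nodal analysis, taking node 2 as the 0 V reference.
Source V1 fixes V_0 = 24 V.
KCL at each unknown node (sum of currents leaving = 0; resistances in Ω):
  Node 1: (V_1 - 24)/20 + (V_1 - 0)/50 = 0
Collecting terms: 0.07 × V_1 = 1.2  =>  V_1 = 17.14 V
Power in each resistor, P = (ΔV)²/R:
  P_R1 = (24 - 17.14)²/20 = 2.351 W
  P_R2 = (17.14 - 0)²/50 = 5.878 W
P_total = P_R1 + P_R2 = 8.229 W

Final answer: 8.229 W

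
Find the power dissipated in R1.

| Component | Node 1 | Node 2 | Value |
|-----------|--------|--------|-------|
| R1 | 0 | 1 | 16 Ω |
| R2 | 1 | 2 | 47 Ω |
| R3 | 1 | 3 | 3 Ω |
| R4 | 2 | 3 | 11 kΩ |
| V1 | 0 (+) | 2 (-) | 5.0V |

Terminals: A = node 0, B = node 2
Nodal analysis, taking node 2 as the 0 V reference.
Source V1 fixes V_0 = 5 V.
KCL at each unknown node (sum of currents leaving = 0; resistances in Ω):
  Node 1: (V_1 - 5)/16 + (V_1 - 0)/47 + (V_1 - V_3)/3 = 0
  Node 3: (V_3 - V_1)/3 + (V_3 - 0)/11000 = 0
Collecting terms (coefficients in siemens):
  0.4171·V_1 - 0.3333·V_3 = 0.3125
  0.3334·V_3 - 0.3333·V_1 = 0
Determinant D = (0.4171)(0.3334) - (-0.3333)(-0.3333) = 0.02796
V_1 = [(0.3125)(0.3334) - (-0.3333)(0)]/D = 3.726 V
V_3 = [(0.4171)(0) - (0.3125)(-0.3333)]/D = 3.725 V
I_R1 = (V_0 - V_1)/R1 = (5 - 3.726)/16 = 0.07962 A
P_R1 = I_R1² × R1 = (0.07962)² × 16 = 0.1014 W

Final answer: 0.1014 W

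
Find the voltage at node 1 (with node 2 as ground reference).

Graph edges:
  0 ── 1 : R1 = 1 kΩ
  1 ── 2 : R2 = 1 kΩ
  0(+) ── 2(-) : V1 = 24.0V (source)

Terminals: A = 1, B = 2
Nodal analysis, taking node 2 as the 0 V reference.
Source V1 fixes V_0 = 24 V.
KCL at each unknown node (sum of currents leaving = 0; resistances in Ω):
  Node 1: (V_1 - 24)/1000 + (V_1 - 0)/1000 = 0
Collecting terms: 0.002 × V_1 = 0.024  =>  V_1 = 12 V
The requested potential is V_1 = 12 V.

Final answer: V_1 = 12 V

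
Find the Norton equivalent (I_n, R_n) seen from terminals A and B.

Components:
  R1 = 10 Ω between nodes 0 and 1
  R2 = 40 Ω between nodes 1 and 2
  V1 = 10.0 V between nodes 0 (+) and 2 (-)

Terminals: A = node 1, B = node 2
Find the Thévenin equivalent first; then I_n = V_th/R_th and R_n = R_th.
Step 1 — V_th is the open-circuit voltage V_A - V_B (nothing connected across the terminals).
Nodal analysis, taking node 2 as the 0 V reference.
Source V1 fixes V_0 = 10 V.
KCL at each unknown node (sum of currents leaving = 0; resistances in Ω):
  Node 1: (V_1 - 10)/10 + (V_1 - 0)/40 = 0
Collecting terms: 0.125 × V_1 = 1  =>  V_1 = 8 V
V_th = V_1 - V_2 = 8 - 0 = 8 V
Step 2 — R_th: zero the source — replace V1 by a short circuit (node 2 merges into node 0) — and find the resistance seen between A (node 1) and B (node 0).
Reduce the network between node 1 (A) and node 0 (B) by series/parallel combination:
  Rp1 = R1 ‖ R2 (parallel, both between nodes 0 and 1) = 1/(1/10 + 1/40) = 8 Ω
R_th = 8 Ω
I_n = V_th/R_th = 8/8 = 1 A, and R_n = R_th = 8 Ω

Final answer: I_n = 1 A, R_n = 8 Ω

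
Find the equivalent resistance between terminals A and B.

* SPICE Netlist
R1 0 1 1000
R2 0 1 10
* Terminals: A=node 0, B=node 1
Reduce the network between node 0 (A) and node 1 (B) by series/parallel combination:
  Rp1 = R1 ‖ R2 (parallel, both between nodes 0 and 1) = 1/(1/1000 + 1/10) = 9.901 Ω
R_eq = 9.901 Ω

Final answer: 9.901 Ω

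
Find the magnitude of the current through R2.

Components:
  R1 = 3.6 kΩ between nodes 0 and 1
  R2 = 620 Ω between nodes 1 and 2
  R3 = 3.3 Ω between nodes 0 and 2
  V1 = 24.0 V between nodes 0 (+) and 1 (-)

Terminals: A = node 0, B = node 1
Nodal analysis, taking node 1 as the 0 V reference.
Source V1 fixes V_0 = 24 V.
KCL at each unknown node (sum of currents leaving = 0; resistances in Ω):
  Node 2: (V_2 - 0)/620 + (V_2 - 24)/3.3 = 0
Collecting terms: 0.3046 × V_2 = 7.273  =>  V_2 = 23.87 V
I_R2 = (V_1 - V_2)/R2 = (0 - 23.87)/620 = -0.0385 A
|I_R2| = 0.0385 A

Final answer: |I_R2| = 0.0385 A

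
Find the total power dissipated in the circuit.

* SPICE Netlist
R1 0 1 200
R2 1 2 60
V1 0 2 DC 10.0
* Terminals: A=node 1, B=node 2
Nodal analysis, taking node 2 as the 0 V reference.
Source V1 fixes V_0 = 10 V.
KCL at each unknown node (sum of currents leaving = 0; resistances in Ω):
  Node 1: (V_1 - 10)/200 + (V_1 - 0)/60 = 0
Collecting terms: 0.02167 × V_1 = 0.05  =>  V_1 = 2.308 V
Power in each resistor, P = (ΔV)²/R:
  P_R1 = (10 - 2.308)²/200 = 0.2959 W
  P_R2 = (2.308 - 0)²/60 = 0.08876 W
P_total = P_R1 + P_R2 = 0.3846 W

Final answer: 0.3846 W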